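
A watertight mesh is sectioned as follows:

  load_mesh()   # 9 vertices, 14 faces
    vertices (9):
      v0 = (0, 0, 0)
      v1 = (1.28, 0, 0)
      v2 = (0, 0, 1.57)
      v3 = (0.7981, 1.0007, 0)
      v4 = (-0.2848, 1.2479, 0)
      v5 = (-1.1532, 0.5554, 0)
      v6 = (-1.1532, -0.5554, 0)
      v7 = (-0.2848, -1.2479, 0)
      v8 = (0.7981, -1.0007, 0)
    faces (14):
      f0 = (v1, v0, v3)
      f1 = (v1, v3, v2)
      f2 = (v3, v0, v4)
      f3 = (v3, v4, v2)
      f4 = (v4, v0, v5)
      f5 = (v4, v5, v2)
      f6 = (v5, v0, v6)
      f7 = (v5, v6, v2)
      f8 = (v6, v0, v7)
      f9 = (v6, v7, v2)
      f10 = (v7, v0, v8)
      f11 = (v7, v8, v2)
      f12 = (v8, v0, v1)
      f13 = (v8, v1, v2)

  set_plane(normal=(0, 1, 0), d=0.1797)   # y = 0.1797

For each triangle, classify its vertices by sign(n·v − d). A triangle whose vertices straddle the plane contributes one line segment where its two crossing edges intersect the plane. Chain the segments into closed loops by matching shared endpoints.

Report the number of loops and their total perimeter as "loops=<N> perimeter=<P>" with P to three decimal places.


loops=1 perimeter=5.955

Straddling triangles (8 of 14):
  (v1,v0,v3) [--+] → (0.143318, 0.1797, 0)–(1.19346, 0.1797, 0)  len=1.0501
  (v1,v3,v2) [-+-] → (1.19346, 0.1797, 0)–(0.143318, 0.1797, 1.28807)  len=1.6619
  (v3,v0,v4) [+-+] → (0.143318, 0.1797, 0)–(-0.0410117, 0.1797, 0)  len=0.1843
  (v3,v4,v2) [++-] → (-0.0410117, 0.1797, 1.34392)–(0.143318, 0.1797, 1.28807)  len=0.1926
  (v4,v0,v5) [+-+] → (-0.0410117, 0.1797, 0)–(-0.373119, 0.1797, 0)  len=0.3321
  (v4,v5,v2) [++-] → (-0.373119, 0.1797, 1.06203)–(-0.0410117, 0.1797, 1.34392)  len=0.4356
  (v5,v0,v6) [+--] → (-0.373119, 0.1797, 0)–(-1.1532, 0.1797, 0)  len=0.7801
  (v5,v6,v2) [+--] → (-1.1532, 0.1797, 0)–(-0.373119, 0.1797, 1.06203)  len=1.3177

Chained into 1 loop(s):
  loop 1: 8 segments, perimeter = 5.9545
Total perimeter = 5.955


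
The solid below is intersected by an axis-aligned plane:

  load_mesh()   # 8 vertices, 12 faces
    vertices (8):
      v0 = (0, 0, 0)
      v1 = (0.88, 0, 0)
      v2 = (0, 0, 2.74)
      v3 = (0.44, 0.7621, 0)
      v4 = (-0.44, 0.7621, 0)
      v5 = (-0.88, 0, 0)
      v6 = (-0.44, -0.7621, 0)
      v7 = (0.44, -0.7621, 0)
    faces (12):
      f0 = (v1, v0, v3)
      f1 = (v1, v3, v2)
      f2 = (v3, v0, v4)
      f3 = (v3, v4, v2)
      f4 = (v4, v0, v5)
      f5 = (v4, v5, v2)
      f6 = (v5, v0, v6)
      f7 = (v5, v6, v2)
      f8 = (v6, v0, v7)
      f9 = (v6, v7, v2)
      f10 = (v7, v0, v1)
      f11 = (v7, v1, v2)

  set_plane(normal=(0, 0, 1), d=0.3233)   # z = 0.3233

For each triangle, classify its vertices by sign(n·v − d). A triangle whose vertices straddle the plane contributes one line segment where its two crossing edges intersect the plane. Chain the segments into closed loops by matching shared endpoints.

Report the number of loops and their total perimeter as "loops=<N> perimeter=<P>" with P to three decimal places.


loops=1 perimeter=4.657

Straddling triangles (6 of 12):
  (v1,v3,v2) [--+] → (0.388083, 0.672178, 0.3233)–(0.776166, 0, 0.3233)  len=0.7762
  (v3,v4,v2) [--+] → (-0.388083, 0.672178, 0.3233)–(0.388083, 0.672178, 0.3233)  len=0.7762
  (v4,v5,v2) [--+] → (-0.776166, 0, 0.3233)–(-0.388083, 0.672178, 0.3233)  len=0.7762
  (v5,v6,v2) [--+] → (-0.388083, -0.672178, 0.3233)–(-0.776166, 0, 0.3233)  len=0.7762
  (v6,v7,v2) [--+] → (0.388083, -0.672178, 0.3233)–(-0.388083, -0.672178, 0.3233)  len=0.7762
  (v7,v1,v2) [--+] → (0.776166, 0, 0.3233)–(0.388083, -0.672178, 0.3233)  len=0.7762

Chained into 1 loop(s):
  loop 1: 6 segments, perimeter = 4.6570
Total perimeter = 4.657


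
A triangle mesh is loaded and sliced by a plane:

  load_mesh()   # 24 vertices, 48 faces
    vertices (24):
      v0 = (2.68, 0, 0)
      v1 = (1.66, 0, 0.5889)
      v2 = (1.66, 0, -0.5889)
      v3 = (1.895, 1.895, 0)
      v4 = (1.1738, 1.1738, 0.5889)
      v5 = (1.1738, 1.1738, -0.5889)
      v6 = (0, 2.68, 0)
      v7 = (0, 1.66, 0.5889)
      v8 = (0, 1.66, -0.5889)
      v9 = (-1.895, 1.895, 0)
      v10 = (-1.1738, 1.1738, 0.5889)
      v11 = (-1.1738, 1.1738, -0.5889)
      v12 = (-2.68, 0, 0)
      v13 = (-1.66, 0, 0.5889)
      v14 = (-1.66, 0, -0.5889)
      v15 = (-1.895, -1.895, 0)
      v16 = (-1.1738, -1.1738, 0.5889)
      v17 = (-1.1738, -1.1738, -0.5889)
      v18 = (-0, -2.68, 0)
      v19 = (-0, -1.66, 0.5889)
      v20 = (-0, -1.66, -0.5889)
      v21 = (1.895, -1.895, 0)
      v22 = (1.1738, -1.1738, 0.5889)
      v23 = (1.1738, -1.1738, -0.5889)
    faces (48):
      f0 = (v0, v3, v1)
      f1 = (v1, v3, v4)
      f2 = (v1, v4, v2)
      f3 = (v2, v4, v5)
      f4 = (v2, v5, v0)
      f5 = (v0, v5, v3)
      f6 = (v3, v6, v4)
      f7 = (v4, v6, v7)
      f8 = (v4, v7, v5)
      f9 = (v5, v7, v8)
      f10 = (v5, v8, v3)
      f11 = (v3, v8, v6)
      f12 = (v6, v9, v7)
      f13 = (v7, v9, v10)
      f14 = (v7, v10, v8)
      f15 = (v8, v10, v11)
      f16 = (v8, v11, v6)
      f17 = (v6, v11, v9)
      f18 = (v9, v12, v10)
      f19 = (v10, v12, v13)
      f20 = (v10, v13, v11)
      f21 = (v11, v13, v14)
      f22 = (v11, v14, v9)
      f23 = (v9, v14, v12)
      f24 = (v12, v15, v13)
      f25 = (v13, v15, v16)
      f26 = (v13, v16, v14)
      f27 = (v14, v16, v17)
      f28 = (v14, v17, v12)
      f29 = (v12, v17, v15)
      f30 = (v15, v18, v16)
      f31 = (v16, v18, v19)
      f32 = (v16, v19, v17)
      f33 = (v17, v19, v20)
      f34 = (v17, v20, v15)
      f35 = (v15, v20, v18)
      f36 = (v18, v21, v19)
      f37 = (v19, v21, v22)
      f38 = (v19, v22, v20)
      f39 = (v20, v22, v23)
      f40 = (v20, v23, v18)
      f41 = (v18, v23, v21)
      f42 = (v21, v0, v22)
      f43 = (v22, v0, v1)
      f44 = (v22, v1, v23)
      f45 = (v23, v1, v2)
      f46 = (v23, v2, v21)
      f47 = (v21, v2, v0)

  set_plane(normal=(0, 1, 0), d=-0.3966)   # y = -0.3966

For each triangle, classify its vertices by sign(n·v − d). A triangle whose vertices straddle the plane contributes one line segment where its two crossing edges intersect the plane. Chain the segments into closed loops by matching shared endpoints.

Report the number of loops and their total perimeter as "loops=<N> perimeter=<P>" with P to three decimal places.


Straddling triangles (12 of 48):
  (v12,v15,v13) [+-+] → (-2.51571, -0.3966, 0)–(-1.70918, -0.3966, 0.465651)  len=0.9313
  (v13,v15,v16) [+--] → (-1.70918, -0.3966, 0.465651)–(-1.49572, -0.3966, 0.5889)  len=0.2465
  (v13,v16,v14) [+-+] → (-1.49572, -0.3966, 0.5889)–(-1.49572, -0.3966, -0.190948)  len=0.7798
  (v14,v16,v17) [+--] → (-1.49572, -0.3966, -0.190948)–(-1.49572, -0.3966, -0.5889)  len=0.3980
  (v14,v17,v12) [+-+] → (-1.49572, -0.3966, -0.5889)–(-2.17109, -0.3966, -0.198976)  len=0.7798
  (v12,v17,v15) [+--] → (-2.17109, -0.3966, -0.198976)–(-2.51571, -0.3966, 0)  len=0.3979
  (v21,v0,v22) [-+-] → (2.51571, -0.3966, 0)–(2.17109, -0.3966, 0.198976)  len=0.3979
  (v22,v0,v1) [-++] → (2.17109, -0.3966, 0.198976)–(1.49572, -0.3966, 0.5889)  len=0.7798
  (v22,v1,v23) [-+-] → (1.49572, -0.3966, 0.5889)–(1.49572, -0.3966, 0.190948)  len=0.3980
  (v23,v1,v2) [-++] → (1.49572, -0.3966, 0.190948)–(1.49572, -0.3966, -0.5889)  len=0.7798
  (v23,v2,v21) [-+-] → (1.49572, -0.3966, -0.5889)–(1.70918, -0.3966, -0.465651)  len=0.2465
  (v21,v2,v0) [-++] → (1.70918, -0.3966, -0.465651)–(2.51571, -0.3966, 0)  len=0.9313

Chained into 2 loop(s):
  loop 1: 6 segments, perimeter = 3.5334
  loop 2: 6 segments, perimeter = 3.5334
Total perimeter = 7.067

loops=2 perimeter=7.067


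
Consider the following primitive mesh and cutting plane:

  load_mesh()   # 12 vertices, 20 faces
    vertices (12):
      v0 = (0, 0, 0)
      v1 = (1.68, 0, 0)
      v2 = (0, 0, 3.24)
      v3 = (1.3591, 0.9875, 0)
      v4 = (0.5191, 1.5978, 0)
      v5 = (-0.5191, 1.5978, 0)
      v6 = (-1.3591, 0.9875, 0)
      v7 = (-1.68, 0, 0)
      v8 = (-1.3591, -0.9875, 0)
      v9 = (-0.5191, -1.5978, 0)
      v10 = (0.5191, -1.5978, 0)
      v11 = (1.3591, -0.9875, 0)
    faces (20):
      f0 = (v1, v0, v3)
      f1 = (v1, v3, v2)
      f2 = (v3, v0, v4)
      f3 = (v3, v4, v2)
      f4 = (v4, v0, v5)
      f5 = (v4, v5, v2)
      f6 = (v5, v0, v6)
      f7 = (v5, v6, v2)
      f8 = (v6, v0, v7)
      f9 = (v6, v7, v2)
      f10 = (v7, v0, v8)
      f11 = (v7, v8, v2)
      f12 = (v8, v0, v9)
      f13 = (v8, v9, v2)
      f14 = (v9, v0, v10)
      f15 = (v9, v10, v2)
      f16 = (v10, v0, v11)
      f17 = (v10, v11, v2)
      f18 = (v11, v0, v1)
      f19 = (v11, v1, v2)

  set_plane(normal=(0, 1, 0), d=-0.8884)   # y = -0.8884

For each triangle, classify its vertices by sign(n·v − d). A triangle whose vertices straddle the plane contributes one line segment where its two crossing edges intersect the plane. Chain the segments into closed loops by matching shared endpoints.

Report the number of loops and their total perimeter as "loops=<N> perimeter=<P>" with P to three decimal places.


loops=1 perimeter=6.999

Straddling triangles (10 of 20):
  (v7,v0,v8) [++-] → (-1.22271, -0.8884, 0)–(-1.3913, -0.8884, 0)  len=0.1686
  (v7,v8,v2) [+-+] → (-1.3913, -0.8884, 0)–(-1.22271, -0.8884, 0.325148)  len=0.3663
  (v8,v0,v9) [-+-] → (-1.22271, -0.8884, 0)–(-0.288627, -0.8884, 0)  len=0.9341
  (v8,v9,v2) [--+] → (-0.288627, -0.8884, 1.43851)–(-1.22271, -0.8884, 0.325148)  len=1.4533
  (v9,v0,v10) [-+-] → (-0.288627, -0.8884, 0)–(0.288627, -0.8884, 0)  len=0.5773
  (v9,v10,v2) [--+] → (0.288627, -0.8884, 1.43851)–(-0.288627, -0.8884, 1.43851)  len=0.5773
  (v10,v0,v11) [-+-] → (0.288627, -0.8884, 0)–(1.22271, -0.8884, 0)  len=0.9341
  (v10,v11,v2) [--+] → (1.22271, -0.8884, 0.325148)–(0.288627, -0.8884, 1.43851)  len=1.4533
  (v11,v0,v1) [-++] → (1.22271, -0.8884, 0)–(1.3913, -0.8884, 0)  len=0.1686
  (v11,v1,v2) [-++] → (1.3913, -0.8884, 0)–(1.22271, -0.8884, 0.325148)  len=0.3663

Chained into 1 loop(s):
  loop 1: 10 segments, perimeter = 6.9990
Total perimeter = 6.999


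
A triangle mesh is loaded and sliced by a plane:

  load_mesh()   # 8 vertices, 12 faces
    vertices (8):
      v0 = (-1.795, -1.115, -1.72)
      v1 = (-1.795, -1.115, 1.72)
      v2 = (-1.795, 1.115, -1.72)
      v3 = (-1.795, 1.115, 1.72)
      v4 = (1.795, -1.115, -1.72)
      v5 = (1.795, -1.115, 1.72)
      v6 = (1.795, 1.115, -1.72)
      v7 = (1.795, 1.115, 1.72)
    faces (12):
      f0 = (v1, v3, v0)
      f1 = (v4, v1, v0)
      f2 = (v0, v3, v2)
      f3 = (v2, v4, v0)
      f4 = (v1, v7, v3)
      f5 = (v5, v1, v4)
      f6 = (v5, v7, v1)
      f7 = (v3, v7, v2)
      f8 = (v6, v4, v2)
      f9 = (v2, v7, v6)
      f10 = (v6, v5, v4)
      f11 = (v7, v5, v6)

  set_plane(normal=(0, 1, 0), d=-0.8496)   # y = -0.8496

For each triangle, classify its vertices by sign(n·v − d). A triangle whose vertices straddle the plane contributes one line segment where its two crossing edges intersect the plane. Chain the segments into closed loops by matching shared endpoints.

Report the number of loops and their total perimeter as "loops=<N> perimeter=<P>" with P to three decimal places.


Straddling triangles (8 of 12):
  (v1,v3,v0) [-+-] → (-1.795, -0.8496, 1.72)–(-1.795, -0.8496, -1.31059)  len=3.0306
  (v0,v3,v2) [-++] → (-1.795, -0.8496, -1.31059)–(-1.795, -0.8496, -1.72)  len=0.4094
  (v2,v4,v0) [+--] → (1.36774, -0.8496, -1.72)–(-1.795, -0.8496, -1.72)  len=3.1627
  (v1,v7,v3) [-++] → (-1.36774, -0.8496, 1.72)–(-1.795, -0.8496, 1.72)  len=0.4273
  (v5,v7,v1) [-+-] → (1.795, -0.8496, 1.72)–(-1.36774, -0.8496, 1.72)  len=3.1627
  (v6,v4,v2) [+-+] → (1.795, -0.8496, -1.72)–(1.36774, -0.8496, -1.72)  len=0.4273
  (v6,v5,v4) [+--] → (1.795, -0.8496, 1.31059)–(1.795, -0.8496, -1.72)  len=3.0306
  (v7,v5,v6) [+-+] → (1.795, -0.8496, 1.72)–(1.795, -0.8496, 1.31059)  len=0.4094

Chained into 1 loop(s):
  loop 1: 8 segments, perimeter = 14.0600
Total perimeter = 14.060

loops=1 perimeter=14.060


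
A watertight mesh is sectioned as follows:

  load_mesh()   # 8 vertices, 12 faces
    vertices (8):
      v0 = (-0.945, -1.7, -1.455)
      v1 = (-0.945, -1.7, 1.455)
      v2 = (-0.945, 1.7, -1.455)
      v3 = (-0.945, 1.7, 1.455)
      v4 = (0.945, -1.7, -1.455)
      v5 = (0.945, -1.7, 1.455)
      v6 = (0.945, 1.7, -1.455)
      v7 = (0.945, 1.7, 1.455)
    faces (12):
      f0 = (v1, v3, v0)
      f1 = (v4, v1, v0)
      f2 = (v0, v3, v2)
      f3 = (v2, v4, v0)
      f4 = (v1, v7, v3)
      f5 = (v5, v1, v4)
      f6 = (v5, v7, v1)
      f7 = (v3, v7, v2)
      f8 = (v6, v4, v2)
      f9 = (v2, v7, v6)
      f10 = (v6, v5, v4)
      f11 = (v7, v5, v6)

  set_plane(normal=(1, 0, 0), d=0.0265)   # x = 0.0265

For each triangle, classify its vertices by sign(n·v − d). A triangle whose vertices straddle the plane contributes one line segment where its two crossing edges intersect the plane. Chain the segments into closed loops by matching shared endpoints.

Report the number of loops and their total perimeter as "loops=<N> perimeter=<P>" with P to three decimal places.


Straddling triangles (8 of 12):
  (v4,v1,v0) [+--] → (0.0265, -1.7, -0.0408016)–(0.0265, -1.7, -1.455)  len=1.4142
  (v2,v4,v0) [-+-] → (0.0265, -0.047672, -1.455)–(0.0265, -1.7, -1.455)  len=1.6523
  (v1,v7,v3) [-+-] → (0.0265, 0.047672, 1.455)–(0.0265, 1.7, 1.455)  len=1.6523
  (v5,v1,v4) [+-+] → (0.0265, -1.7, 1.455)–(0.0265, -1.7, -0.0408016)  len=1.4958
  (v5,v7,v1) [++-] → (0.0265, 0.047672, 1.455)–(0.0265, -1.7, 1.455)  len=1.7477
  (v3,v7,v2) [-+-] → (0.0265, 1.7, 1.455)–(0.0265, 1.7, 0.0408016)  len=1.4142
  (v6,v4,v2) [++-] → (0.0265, -0.047672, -1.455)–(0.0265, 1.7, -1.455)  len=1.7477
  (v2,v7,v6) [-++] → (0.0265, 1.7, 0.0408016)–(0.0265, 1.7, -1.455)  len=1.4958

Chained into 1 loop(s):
  loop 1: 8 segments, perimeter = 12.6200
Total perimeter = 12.620

loops=1 perimeter=12.620


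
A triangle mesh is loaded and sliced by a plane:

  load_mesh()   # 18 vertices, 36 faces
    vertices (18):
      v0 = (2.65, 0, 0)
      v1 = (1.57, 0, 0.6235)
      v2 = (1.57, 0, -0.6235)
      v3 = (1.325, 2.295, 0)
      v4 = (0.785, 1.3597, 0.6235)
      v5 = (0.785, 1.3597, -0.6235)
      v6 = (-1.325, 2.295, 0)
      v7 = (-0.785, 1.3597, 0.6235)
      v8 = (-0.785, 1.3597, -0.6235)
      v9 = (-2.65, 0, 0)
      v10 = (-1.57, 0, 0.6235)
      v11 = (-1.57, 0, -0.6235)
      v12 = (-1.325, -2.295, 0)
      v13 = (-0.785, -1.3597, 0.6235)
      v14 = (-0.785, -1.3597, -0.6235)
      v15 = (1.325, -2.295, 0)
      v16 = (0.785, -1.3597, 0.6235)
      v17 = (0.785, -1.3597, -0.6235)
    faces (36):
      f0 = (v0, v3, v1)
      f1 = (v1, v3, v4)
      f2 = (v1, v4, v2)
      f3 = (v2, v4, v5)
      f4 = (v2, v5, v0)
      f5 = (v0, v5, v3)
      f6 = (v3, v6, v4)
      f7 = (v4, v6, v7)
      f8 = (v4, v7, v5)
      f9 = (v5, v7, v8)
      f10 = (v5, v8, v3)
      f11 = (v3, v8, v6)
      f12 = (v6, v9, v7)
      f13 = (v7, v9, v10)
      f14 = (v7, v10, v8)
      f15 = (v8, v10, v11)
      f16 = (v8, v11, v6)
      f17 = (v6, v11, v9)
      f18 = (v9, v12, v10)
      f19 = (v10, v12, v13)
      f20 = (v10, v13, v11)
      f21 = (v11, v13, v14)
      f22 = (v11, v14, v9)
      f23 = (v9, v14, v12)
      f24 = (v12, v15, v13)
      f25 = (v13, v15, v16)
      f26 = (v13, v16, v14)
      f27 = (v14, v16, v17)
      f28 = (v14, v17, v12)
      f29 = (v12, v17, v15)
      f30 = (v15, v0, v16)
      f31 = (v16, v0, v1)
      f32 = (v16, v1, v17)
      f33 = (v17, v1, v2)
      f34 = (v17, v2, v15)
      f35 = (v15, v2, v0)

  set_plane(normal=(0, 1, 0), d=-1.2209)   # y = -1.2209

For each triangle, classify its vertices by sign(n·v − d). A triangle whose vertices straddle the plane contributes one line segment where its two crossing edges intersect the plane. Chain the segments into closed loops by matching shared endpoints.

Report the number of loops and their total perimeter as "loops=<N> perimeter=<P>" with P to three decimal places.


Straddling triangles (12 of 36):
  (v9,v12,v10) [+-+] → (-1.94512, -1.2209, 0)–(-1.43966, -1.2209, 0.291809)  len=0.5836
  (v10,v12,v13) [+--] → (-1.43966, -1.2209, 0.291809)–(-0.865134, -1.2209, 0.6235)  len=0.6634
  (v10,v13,v11) [+-+] → (-0.865134, -1.2209, 0.6235)–(-0.865134, -1.2209, 0.496205)  len=0.1273
  (v11,v13,v14) [+--] → (-0.865134, -1.2209, 0.496205)–(-0.865134, -1.2209, -0.6235)  len=1.1197
  (v11,v14,v9) [+-+] → (-0.865134, -1.2209, -0.6235)–(-0.975382, -1.2209, -0.559852)  len=0.1273
  (v9,v14,v12) [+--] → (-0.975382, -1.2209, -0.559852)–(-1.94512, -1.2209, 0)  len=1.1197
  (v15,v0,v16) [-+-] → (1.94512, -1.2209, 0)–(0.975382, -1.2209, 0.559852)  len=1.1197
  (v16,v0,v1) [-++] → (0.975382, -1.2209, 0.559852)–(0.865134, -1.2209, 0.6235)  len=0.1273
  (v16,v1,v17) [-+-] → (0.865134, -1.2209, 0.6235)–(0.865134, -1.2209, -0.496205)  len=1.1197
  (v17,v1,v2) [-++] → (0.865134, -1.2209, -0.496205)–(0.865134, -1.2209, -0.6235)  len=0.1273
  (v17,v2,v15) [-+-] → (0.865134, -1.2209, -0.6235)–(1.43966, -1.2209, -0.291809)  len=0.6634
  (v15,v2,v0) [-++] → (1.43966, -1.2209, -0.291809)–(1.94512, -1.2209, 0)  len=0.5836

Chained into 2 loop(s):
  loop 1: 6 segments, perimeter = 3.7411
  loop 2: 6 segments, perimeter = 3.7411
Total perimeter = 7.482

loops=2 perimeter=7.482


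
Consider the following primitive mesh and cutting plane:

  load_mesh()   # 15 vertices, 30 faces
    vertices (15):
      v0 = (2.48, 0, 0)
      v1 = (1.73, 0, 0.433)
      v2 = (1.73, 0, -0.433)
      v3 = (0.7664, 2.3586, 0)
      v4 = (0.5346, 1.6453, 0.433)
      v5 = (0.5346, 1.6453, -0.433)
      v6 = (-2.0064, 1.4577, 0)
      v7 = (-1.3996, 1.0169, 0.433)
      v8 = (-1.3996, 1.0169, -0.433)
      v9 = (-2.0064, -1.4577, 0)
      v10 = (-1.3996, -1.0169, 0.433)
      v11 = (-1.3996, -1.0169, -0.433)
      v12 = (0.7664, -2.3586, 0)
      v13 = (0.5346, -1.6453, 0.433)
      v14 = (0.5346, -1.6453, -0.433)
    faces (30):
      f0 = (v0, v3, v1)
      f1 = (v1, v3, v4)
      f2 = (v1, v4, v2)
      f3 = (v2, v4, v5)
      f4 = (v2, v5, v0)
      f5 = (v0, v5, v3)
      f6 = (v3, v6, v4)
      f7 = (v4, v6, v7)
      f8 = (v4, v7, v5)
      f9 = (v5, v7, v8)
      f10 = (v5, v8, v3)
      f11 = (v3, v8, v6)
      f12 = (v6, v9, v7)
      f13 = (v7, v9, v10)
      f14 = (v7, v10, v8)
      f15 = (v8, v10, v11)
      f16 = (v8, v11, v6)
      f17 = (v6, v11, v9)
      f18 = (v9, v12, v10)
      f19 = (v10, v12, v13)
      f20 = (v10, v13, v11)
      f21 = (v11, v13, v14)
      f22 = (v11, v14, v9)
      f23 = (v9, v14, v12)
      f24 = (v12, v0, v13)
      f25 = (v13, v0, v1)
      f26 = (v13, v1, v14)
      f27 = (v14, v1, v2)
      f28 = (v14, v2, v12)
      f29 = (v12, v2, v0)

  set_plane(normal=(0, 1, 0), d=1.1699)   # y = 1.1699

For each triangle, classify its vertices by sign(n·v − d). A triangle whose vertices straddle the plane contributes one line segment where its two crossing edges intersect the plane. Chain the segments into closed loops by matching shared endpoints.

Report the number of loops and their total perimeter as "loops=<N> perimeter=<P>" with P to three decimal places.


Straddling triangles (14 of 30):
  (v0,v3,v1) [-+-] → (1.63003, 1.1699, 0)–(1.25204, 1.1699, 0.218226)  len=0.4365
  (v1,v3,v4) [-++] → (1.25204, 1.1699, 0.218226)–(0.880004, 1.1699, 0.433)  len=0.4296
  (v1,v4,v2) [-+-] → (0.880004, 1.1699, 0.433)–(0.880004, 1.1699, 0.182774)  len=0.2502
  (v2,v4,v5) [-++] → (0.880004, 1.1699, 0.182774)–(0.880004, 1.1699, -0.433)  len=0.6158
  (v2,v5,v0) [-+-] → (0.880004, 1.1699, -0.433)–(1.09671, 1.1699, -0.307887)  len=0.2502
  (v0,v5,v3) [-++] → (1.09671, 1.1699, -0.307887)–(1.63003, 1.1699, 0)  len=0.6158
  (v4,v6,v7) [++-] → (-1.61022, 1.1699, 0.282707)–(-0.92867, 1.1699, 0.433)  len=0.6979
  (v4,v7,v5) [+-+] → (-0.92867, 1.1699, 0.433)–(-0.92867, 1.1699, 0.22215)  len=0.2108
  (v5,v7,v8) [+--] → (-0.92867, 1.1699, 0.22215)–(-0.92867, 1.1699, -0.433)  len=0.6552
  (v5,v8,v3) [+-+] → (-0.92867, 1.1699, -0.433)–(-1.1526, 1.1699, -0.383623)  len=0.2293
  (v3,v8,v6) [+-+] → (-1.1526, 1.1699, -0.383623)–(-1.61022, 1.1699, -0.282707)  len=0.4686
  (v6,v9,v7) [+--] → (-2.0064, 1.1699, 0)–(-1.61022, 1.1699, 0.282707)  len=0.4867
  (v8,v11,v6) [--+] → (-1.93583, 1.1699, -0.0503586)–(-1.61022, 1.1699, -0.282707)  len=0.4000
  (v6,v11,v9) [+--] → (-1.93583, 1.1699, -0.0503586)–(-2.0064, 1.1699, 0)  len=0.0867

Chained into 2 loop(s):
  loop 1: 6 segments, perimeter = 2.5981
  loop 2: 8 segments, perimeter = 3.2353
Total perimeter = 5.833

loops=2 perimeter=5.833


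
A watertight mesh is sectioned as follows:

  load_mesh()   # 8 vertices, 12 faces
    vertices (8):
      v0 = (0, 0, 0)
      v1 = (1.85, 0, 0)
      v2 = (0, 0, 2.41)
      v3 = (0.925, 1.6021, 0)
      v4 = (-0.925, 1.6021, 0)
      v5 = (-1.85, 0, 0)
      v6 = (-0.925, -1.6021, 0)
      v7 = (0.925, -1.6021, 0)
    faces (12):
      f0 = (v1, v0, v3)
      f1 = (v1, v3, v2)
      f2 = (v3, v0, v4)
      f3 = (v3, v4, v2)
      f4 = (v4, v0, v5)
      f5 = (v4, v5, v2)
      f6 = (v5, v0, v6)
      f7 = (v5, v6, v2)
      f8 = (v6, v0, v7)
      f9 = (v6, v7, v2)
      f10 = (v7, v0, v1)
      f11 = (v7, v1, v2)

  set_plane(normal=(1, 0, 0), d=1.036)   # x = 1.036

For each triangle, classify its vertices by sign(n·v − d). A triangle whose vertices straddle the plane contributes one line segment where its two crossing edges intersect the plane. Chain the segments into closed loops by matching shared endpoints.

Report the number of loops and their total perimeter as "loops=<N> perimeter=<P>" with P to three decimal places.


Straddling triangles (4 of 12):
  (v1,v0,v3) [+--] → (1.036, 0, 0)–(1.036, 1.40985, 0)  len=1.4098
  (v1,v3,v2) [+--] → (1.036, 1.40985, 0)–(1.036, 0, 1.0604)  len=1.7641
  (v7,v0,v1) [--+] → (1.036, 0, 0)–(1.036, -1.40985, 0)  len=1.4098
  (v7,v1,v2) [-+-] → (1.036, -1.40985, 0)–(1.036, 0, 1.0604)  len=1.7641

Chained into 1 loop(s):
  loop 1: 4 segments, perimeter = 6.3479
Total perimeter = 6.348

loops=1 perimeter=6.348


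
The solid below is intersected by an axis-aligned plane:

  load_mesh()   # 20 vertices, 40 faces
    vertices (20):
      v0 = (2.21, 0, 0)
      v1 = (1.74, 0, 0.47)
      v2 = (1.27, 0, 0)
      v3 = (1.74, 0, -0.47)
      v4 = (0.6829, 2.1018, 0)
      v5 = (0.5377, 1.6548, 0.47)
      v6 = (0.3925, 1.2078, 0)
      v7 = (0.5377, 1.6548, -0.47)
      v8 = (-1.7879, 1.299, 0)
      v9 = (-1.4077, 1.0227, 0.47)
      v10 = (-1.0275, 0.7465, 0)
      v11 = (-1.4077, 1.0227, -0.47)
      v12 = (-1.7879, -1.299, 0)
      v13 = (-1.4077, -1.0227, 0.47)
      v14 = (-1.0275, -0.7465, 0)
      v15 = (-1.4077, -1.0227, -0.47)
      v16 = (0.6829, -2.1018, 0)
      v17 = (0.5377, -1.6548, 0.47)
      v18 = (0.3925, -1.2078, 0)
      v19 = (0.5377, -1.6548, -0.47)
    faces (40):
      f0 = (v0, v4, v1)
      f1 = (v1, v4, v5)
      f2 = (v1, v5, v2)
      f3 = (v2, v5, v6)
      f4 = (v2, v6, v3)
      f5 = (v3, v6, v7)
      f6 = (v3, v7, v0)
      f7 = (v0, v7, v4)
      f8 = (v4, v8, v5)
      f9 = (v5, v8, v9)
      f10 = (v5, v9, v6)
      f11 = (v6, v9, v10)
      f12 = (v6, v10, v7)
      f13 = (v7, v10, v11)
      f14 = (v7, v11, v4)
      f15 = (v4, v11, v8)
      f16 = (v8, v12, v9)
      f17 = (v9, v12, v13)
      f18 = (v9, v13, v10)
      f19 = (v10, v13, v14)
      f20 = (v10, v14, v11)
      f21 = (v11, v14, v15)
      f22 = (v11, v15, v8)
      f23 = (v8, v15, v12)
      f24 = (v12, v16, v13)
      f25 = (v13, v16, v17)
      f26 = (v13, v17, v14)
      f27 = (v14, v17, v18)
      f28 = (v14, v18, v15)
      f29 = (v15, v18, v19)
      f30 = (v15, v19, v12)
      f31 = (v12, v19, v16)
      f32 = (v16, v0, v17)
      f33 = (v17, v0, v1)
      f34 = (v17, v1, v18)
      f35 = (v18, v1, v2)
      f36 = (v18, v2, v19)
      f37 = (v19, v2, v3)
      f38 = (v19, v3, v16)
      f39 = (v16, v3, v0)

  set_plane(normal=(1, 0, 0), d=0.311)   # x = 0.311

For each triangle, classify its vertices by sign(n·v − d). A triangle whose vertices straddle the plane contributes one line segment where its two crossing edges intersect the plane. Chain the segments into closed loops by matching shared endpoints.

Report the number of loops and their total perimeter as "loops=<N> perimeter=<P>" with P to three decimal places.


loops=2 perimeter=4.936

Straddling triangles (16 of 40):
  (v4,v8,v5) [+-+] → (0.311, 1.98096, 0)–(0.311, 1.62012, 0.424184)  len=0.5569
  (v5,v8,v9) [+--] → (0.311, 1.62012, 0.424184)–(0.311, 1.58114, 0.47)  len=0.0602
  (v5,v9,v6) [+-+] → (0.311, 1.58114, 0.47)–(0.311, 1.19942, 0.0212782)  len=0.5891
  (v6,v9,v10) [+--] → (0.311, 1.19942, 0.0212782)–(0.311, 1.18132, 0)  len=0.0279
  (v6,v10,v7) [+-+] → (0.311, 1.18132, 0)–(0.311, 1.52324, -0.401926)  len=0.5277
  (v7,v10,v11) [+--] → (0.311, 1.52324, -0.401926)–(0.311, 1.58114, -0.47)  len=0.0894
  (v7,v11,v4) [+-+] → (0.311, 1.58114, -0.47)–(0.311, 1.90984, -0.083609)  len=0.5073
  (v4,v11,v8) [+--] → (0.311, 1.90984, -0.083609)–(0.311, 1.98096, 0)  len=0.1098
  (v12,v16,v13) [-+-] → (0.311, -1.98096, 0)–(0.311, -1.90984, 0.083609)  len=0.1098
  (v13,v16,v17) [-++] → (0.311, -1.90984, 0.083609)–(0.311, -1.58114, 0.47)  len=0.5073
  (v13,v17,v14) [-+-] → (0.311, -1.58114, 0.47)–(0.311, -1.52324, 0.401926)  len=0.0894
  (v14,v17,v18) [-++] → (0.311, -1.52324, 0.401926)–(0.311, -1.18132, 0)  len=0.5277
  (v14,v18,v15) [-+-] → (0.311, -1.18132, 0)–(0.311, -1.19942, -0.0212782)  len=0.0279
  (v15,v18,v19) [-++] → (0.311, -1.19942, -0.0212782)–(0.311, -1.58114, -0.47)  len=0.5891
  (v15,v19,v12) [-+-] → (0.311, -1.58114, -0.47)–(0.311, -1.62012, -0.424184)  len=0.0602
  (v12,v19,v16) [-++] → (0.311, -1.62012, -0.424184)–(0.311, -1.98096, 0)  len=0.5569

Chained into 2 loop(s):
  loop 1: 8 segments, perimeter = 2.4682
  loop 2: 8 segments, perimeter = 2.4682
Total perimeter = 4.936


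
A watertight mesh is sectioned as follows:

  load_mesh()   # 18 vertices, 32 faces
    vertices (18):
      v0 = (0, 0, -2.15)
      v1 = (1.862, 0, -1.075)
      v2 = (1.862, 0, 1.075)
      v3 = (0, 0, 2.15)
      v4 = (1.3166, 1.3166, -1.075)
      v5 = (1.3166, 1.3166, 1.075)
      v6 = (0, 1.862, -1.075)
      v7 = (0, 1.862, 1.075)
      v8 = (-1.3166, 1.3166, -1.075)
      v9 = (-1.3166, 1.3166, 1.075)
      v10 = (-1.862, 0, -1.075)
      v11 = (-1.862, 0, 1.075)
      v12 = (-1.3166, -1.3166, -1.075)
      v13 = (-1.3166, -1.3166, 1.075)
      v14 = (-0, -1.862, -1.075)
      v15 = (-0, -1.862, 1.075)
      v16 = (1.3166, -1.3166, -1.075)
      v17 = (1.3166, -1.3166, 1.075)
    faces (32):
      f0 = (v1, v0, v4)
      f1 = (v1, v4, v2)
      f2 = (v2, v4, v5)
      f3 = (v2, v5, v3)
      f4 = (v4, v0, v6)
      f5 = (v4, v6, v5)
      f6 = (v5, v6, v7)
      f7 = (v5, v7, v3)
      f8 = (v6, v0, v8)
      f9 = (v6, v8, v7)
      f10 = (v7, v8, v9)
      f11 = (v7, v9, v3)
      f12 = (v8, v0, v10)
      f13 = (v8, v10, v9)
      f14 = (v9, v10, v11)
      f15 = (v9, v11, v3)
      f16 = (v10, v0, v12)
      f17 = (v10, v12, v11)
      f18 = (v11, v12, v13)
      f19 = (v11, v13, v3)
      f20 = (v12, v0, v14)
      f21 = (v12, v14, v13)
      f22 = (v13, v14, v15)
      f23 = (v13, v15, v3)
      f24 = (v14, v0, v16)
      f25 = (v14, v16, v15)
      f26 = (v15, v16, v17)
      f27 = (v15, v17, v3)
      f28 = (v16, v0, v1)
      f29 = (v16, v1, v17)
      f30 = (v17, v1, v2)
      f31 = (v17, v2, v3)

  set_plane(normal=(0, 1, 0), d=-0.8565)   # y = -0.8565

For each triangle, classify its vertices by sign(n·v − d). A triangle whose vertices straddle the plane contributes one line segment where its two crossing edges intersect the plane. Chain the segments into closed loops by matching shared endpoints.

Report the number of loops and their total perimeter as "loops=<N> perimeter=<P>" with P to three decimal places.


Straddling triangles (12 of 32):
  (v10,v0,v12) [++-] → (-0.8565, -0.8565, -1.45067)–(-1.5072, -0.8565, -1.075)  len=0.7514
  (v10,v12,v11) [+-+] → (-1.5072, -0.8565, -1.075)–(-1.5072, -0.8565, -0.323659)  len=0.7513
  (v11,v12,v13) [+--] → (-1.5072, -0.8565, -0.323659)–(-1.5072, -0.8565, 1.075)  len=1.3987
  (v11,v13,v3) [+-+] → (-1.5072, -0.8565, 1.075)–(-0.8565, -0.8565, 1.45067)  len=0.7514
  (v12,v0,v14) [-+-] → (-0.8565, -0.8565, -1.45067)–(0, -0.8565, -1.65551)  len=0.8807
  (v13,v15,v3) [--+] → (0, -0.8565, 1.65551)–(-0.8565, -0.8565, 1.45067)  len=0.8807
  (v14,v0,v16) [-+-] → (0, -0.8565, -1.65551)–(0.8565, -0.8565, -1.45067)  len=0.8807
  (v15,v17,v3) [--+] → (0.8565, -0.8565, 1.45067)–(0, -0.8565, 1.65551)  len=0.8807
  (v16,v0,v1) [-++] → (0.8565, -0.8565, -1.45067)–(1.5072, -0.8565, -1.075)  len=0.7514
  (v16,v1,v17) [-+-] → (1.5072, -0.8565, -1.075)–(1.5072, -0.8565, 0.323659)  len=1.3987
  (v17,v1,v2) [-++] → (1.5072, -0.8565, 0.323659)–(1.5072, -0.8565, 1.075)  len=0.7513
  (v17,v2,v3) [-++] → (1.5072, -0.8565, 1.075)–(0.8565, -0.8565, 1.45067)  len=0.7514

Chained into 1 loop(s):
  loop 1: 12 segments, perimeter = 10.8280
Total perimeter = 10.828

loops=1 perimeter=10.828


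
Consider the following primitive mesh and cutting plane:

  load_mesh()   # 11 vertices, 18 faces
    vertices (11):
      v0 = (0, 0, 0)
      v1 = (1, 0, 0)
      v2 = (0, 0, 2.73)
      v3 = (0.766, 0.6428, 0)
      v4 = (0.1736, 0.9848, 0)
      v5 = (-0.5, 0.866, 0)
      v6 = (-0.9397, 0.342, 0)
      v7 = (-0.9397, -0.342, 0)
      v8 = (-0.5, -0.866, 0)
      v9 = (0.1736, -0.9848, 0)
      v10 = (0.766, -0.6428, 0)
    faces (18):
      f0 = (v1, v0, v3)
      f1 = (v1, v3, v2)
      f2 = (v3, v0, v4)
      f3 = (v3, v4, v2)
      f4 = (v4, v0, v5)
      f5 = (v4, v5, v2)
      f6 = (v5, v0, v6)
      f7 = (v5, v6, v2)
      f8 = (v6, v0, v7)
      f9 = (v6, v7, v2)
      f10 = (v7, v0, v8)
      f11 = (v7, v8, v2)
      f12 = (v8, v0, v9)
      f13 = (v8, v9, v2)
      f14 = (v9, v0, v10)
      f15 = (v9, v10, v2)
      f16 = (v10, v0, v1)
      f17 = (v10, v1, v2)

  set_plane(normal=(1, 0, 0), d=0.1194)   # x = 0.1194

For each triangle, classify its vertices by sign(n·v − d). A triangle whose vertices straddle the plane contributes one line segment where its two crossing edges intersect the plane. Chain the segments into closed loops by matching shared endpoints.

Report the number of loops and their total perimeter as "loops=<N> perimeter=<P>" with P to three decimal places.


Straddling triangles (12 of 18):
  (v1,v0,v3) [+-+] → (0.1194, 0, 0)–(0.1194, 0.100196, 0)  len=0.1002
  (v1,v3,v2) [++-] → (0.1194, 0.100196, 2.30446)–(0.1194, 0, 2.40404)  len=0.1413
  (v3,v0,v4) [+-+] → (0.1194, 0.100196, 0)–(0.1194, 0.677334, 0)  len=0.5771
  (v3,v4,v2) [++-] → (0.1194, 0.677334, 0.852339)–(0.1194, 0.100196, 2.30446)  len=1.5626
  (v4,v0,v5) [+--] → (0.1194, 0.677334, 0)–(0.1194, 0.975241, 0)  len=0.2979
  (v4,v5,v2) [+--] → (0.1194, 0.975241, 0)–(0.1194, 0.677334, 0.852339)  len=0.9029
  (v8,v0,v9) [--+] → (0.1194, -0.677334, 0)–(0.1194, -0.975241, 0)  len=0.2979
  (v8,v9,v2) [-+-] → (0.1194, -0.975241, 0)–(0.1194, -0.677334, 0.852339)  len=0.9029
  (v9,v0,v10) [+-+] → (0.1194, -0.677334, 0)–(0.1194, -0.100196, 0)  len=0.5771
  (v9,v10,v2) [++-] → (0.1194, -0.100196, 2.30446)–(0.1194, -0.677334, 0.852339)  len=1.5626
  (v10,v0,v1) [+-+] → (0.1194, -0.100196, 0)–(0.1194, 0, 0)  len=0.1002
  (v10,v1,v2) [++-] → (0.1194, 0, 2.40404)–(0.1194, -0.100196, 2.30446)  len=0.1413

Chained into 1 loop(s):
  loop 1: 12 segments, perimeter = 7.1640
Total perimeter = 7.164

loops=1 perimeter=7.164


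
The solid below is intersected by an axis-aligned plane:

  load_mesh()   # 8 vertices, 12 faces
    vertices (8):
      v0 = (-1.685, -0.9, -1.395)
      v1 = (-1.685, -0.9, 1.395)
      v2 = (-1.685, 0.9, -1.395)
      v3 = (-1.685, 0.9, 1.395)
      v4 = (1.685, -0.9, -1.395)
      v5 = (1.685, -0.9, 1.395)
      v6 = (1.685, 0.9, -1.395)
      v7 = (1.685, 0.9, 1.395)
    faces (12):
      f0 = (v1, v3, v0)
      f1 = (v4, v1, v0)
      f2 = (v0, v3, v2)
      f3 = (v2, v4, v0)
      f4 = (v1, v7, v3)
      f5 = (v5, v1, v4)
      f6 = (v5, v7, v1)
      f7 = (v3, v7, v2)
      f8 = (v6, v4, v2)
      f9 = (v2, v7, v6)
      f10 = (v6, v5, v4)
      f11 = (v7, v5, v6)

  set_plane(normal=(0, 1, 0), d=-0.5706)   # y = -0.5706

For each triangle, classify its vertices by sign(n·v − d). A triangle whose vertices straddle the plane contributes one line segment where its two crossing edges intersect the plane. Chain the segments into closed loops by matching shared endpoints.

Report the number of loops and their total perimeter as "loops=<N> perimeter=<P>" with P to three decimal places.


loops=1 perimeter=12.320

Straddling triangles (8 of 12):
  (v1,v3,v0) [-+-] → (-1.685, -0.5706, 1.395)–(-1.685, -0.5706, -0.88443)  len=2.2794
  (v0,v3,v2) [-++] → (-1.685, -0.5706, -0.88443)–(-1.685, -0.5706, -1.395)  len=0.5106
  (v2,v4,v0) [+--] → (1.06829, -0.5706, -1.395)–(-1.685, -0.5706, -1.395)  len=2.7533
  (v1,v7,v3) [-++] → (-1.06829, -0.5706, 1.395)–(-1.685, -0.5706, 1.395)  len=0.6167
  (v5,v7,v1) [-+-] → (1.685, -0.5706, 1.395)–(-1.06829, -0.5706, 1.395)  len=2.7533
  (v6,v4,v2) [+-+] → (1.685, -0.5706, -1.395)–(1.06829, -0.5706, -1.395)  len=0.6167
  (v6,v5,v4) [+--] → (1.685, -0.5706, 0.88443)–(1.685, -0.5706, -1.395)  len=2.2794
  (v7,v5,v6) [+-+] → (1.685, -0.5706, 1.395)–(1.685, -0.5706, 0.88443)  len=0.5106

Chained into 1 loop(s):
  loop 1: 8 segments, perimeter = 12.3200
Total perimeter = 12.320


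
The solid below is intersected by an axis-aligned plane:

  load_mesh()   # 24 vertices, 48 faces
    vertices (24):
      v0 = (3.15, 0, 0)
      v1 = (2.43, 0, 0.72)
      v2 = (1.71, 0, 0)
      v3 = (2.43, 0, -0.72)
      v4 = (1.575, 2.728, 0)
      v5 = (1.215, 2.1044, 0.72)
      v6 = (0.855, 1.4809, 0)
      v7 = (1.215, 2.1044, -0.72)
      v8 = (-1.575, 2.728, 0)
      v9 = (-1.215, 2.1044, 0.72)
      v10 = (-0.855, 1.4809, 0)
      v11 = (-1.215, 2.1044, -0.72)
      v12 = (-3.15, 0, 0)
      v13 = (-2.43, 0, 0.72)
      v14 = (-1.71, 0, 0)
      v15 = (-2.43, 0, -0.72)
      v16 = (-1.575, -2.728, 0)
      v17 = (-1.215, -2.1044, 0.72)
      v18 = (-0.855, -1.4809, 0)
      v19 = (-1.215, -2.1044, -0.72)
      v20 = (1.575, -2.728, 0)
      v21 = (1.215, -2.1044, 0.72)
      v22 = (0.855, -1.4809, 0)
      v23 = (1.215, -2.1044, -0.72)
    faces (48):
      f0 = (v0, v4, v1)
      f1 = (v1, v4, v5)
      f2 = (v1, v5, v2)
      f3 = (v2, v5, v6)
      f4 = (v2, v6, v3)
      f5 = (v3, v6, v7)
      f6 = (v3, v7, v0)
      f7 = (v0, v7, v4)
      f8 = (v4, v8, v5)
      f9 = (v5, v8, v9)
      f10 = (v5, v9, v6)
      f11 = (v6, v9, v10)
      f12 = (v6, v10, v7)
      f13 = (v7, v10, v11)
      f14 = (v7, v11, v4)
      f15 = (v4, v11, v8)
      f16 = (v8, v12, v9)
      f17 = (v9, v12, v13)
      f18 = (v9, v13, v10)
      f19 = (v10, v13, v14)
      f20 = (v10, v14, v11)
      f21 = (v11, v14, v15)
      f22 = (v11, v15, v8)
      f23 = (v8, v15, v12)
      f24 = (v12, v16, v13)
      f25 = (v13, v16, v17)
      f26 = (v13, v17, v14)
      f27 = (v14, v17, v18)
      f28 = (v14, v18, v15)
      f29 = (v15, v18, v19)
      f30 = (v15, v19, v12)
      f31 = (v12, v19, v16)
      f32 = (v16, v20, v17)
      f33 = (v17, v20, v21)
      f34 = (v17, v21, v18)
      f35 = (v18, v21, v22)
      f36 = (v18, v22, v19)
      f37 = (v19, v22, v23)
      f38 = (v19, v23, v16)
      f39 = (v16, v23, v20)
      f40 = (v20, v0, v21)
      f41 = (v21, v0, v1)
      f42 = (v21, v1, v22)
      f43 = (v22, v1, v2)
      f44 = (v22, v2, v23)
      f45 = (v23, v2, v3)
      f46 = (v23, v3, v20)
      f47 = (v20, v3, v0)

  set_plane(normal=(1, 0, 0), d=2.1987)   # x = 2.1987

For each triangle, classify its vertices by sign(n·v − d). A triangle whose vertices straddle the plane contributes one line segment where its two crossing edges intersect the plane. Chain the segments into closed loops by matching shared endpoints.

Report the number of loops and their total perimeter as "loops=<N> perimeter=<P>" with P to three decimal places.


loops=1 perimeter=7.610

Straddling triangles (14 of 48):
  (v0,v4,v1) [+-+] → (2.1987, 1.64771, 0)–(2.1987, 0.737996, 0.525221)  len=1.0504
  (v1,v4,v5) [+--] → (2.1987, 0.737996, 0.525221)–(2.1987, 0.400615, 0.72)  len=0.3896
  (v1,v5,v2) [+--] → (2.1987, 0.400615, 0.72)–(2.1987, 0, 0.4887)  len=0.4626
  (v2,v6,v3) [--+] → (2.1987, 0.217481, -0.614263)–(2.1987, 0, -0.4887)  len=0.2511
  (v3,v6,v7) [+--] → (2.1987, 0.217481, -0.614263)–(2.1987, 0.400615, -0.72)  len=0.2115
  (v3,v7,v0) [+-+] → (2.1987, 0.400615, -0.72)–(2.1987, 1.03458, -0.353972)  len=0.7320
  (v0,v7,v4) [+--] → (2.1987, 1.03458, -0.353972)–(2.1987, 1.64771, 0)  len=0.7080
  (v20,v0,v21) [-+-] → (2.1987, -1.64771, 0)–(2.1987, -1.03458, 0.353972)  len=0.7080
  (v21,v0,v1) [-++] → (2.1987, -1.03458, 0.353972)–(2.1987, -0.400615, 0.72)  len=0.7320
  (v21,v1,v22) [-+-] → (2.1987, -0.400615, 0.72)–(2.1987, -0.217481, 0.614263)  len=0.2115
  (v22,v1,v2) [-+-] → (2.1987, -0.217481, 0.614263)–(2.1987, 0, 0.4887)  len=0.2511
  (v23,v2,v3) [--+] → (2.1987, 0, -0.4887)–(2.1987, -0.400615, -0.72)  len=0.4626
  (v23,v3,v20) [-+-] → (2.1987, -0.400615, -0.72)–(2.1987, -0.737996, -0.525221)  len=0.3896
  (v20,v3,v0) [-++] → (2.1987, -0.737996, -0.525221)–(2.1987, -1.64771, 0)  len=1.0504

Chained into 1 loop(s):
  loop 1: 14 segments, perimeter = 7.6104
Total perimeter = 7.610


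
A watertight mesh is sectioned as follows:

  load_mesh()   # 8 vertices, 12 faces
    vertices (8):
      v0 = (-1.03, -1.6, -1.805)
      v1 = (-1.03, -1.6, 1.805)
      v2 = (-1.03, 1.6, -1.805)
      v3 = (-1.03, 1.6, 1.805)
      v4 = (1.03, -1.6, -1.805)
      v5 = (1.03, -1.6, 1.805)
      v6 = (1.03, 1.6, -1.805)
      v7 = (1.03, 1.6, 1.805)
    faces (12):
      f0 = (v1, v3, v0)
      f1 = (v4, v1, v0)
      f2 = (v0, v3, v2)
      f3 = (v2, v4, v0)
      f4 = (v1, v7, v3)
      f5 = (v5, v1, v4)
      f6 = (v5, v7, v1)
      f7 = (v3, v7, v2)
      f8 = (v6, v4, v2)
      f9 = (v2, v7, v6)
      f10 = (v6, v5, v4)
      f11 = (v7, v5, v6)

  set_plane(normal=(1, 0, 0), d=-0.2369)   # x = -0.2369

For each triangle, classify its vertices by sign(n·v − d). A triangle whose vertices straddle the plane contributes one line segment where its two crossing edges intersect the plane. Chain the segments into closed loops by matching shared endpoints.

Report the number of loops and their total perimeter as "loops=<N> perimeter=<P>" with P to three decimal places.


loops=1 perimeter=13.620

Straddling triangles (8 of 12):
  (v4,v1,v0) [+--] → (-0.2369, -1.6, 0.41515)–(-0.2369, -1.6, -1.805)  len=2.2202
  (v2,v4,v0) [-+-] → (-0.2369, 0.368, -1.805)–(-0.2369, -1.6, -1.805)  len=1.9680
  (v1,v7,v3) [-+-] → (-0.2369, -0.368, 1.805)–(-0.2369, 1.6, 1.805)  len=1.9680
  (v5,v1,v4) [+-+] → (-0.2369, -1.6, 1.805)–(-0.2369, -1.6, 0.41515)  len=1.3899
  (v5,v7,v1) [++-] → (-0.2369, -0.368, 1.805)–(-0.2369, -1.6, 1.805)  len=1.2320
  (v3,v7,v2) [-+-] → (-0.2369, 1.6, 1.805)–(-0.2369, 1.6, -0.41515)  len=2.2202
  (v6,v4,v2) [++-] → (-0.2369, 0.368, -1.805)–(-0.2369, 1.6, -1.805)  len=1.2320
  (v2,v7,v6) [-++] → (-0.2369, 1.6, -0.41515)–(-0.2369, 1.6, -1.805)  len=1.3899

Chained into 1 loop(s):
  loop 1: 8 segments, perimeter = 13.6200
Total perimeter = 13.620


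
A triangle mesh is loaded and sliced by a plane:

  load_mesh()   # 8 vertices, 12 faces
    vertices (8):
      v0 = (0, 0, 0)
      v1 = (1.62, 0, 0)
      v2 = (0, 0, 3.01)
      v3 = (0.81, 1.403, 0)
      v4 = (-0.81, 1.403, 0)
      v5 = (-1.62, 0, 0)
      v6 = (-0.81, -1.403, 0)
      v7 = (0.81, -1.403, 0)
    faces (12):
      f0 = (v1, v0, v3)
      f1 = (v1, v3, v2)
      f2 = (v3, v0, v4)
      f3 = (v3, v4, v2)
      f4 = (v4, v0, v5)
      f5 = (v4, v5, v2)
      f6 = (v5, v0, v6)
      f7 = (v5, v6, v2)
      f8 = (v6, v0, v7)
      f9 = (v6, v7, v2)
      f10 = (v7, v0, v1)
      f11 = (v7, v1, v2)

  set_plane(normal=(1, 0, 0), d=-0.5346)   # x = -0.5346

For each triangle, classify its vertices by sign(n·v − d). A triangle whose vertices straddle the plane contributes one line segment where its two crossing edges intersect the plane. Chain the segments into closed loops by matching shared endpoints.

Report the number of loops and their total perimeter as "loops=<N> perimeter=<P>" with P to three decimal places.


loops=1 perimeter=7.780

Straddling triangles (8 of 12):
  (v3,v0,v4) [++-] → (-0.5346, 0.92598, 0)–(-0.5346, 1.403, 0)  len=0.4770
  (v3,v4,v2) [+-+] → (-0.5346, 1.403, 0)–(-0.5346, 0.92598, 1.0234)  len=1.1291
  (v4,v0,v5) [-+-] → (-0.5346, 0.92598, 0)–(-0.5346, 0, 0)  len=0.9260
  (v4,v5,v2) [--+] → (-0.5346, 0, 2.0167)–(-0.5346, 0.92598, 1.0234)  len=1.3580
  (v5,v0,v6) [-+-] → (-0.5346, 0, 0)–(-0.5346, -0.92598, 0)  len=0.9260
  (v5,v6,v2) [--+] → (-0.5346, -0.92598, 1.0234)–(-0.5346, 0, 2.0167)  len=1.3580
  (v6,v0,v7) [-++] → (-0.5346, -0.92598, 0)–(-0.5346, -1.403, 0)  len=0.4770
  (v6,v7,v2) [-++] → (-0.5346, -1.403, 0)–(-0.5346, -0.92598, 1.0234)  len=1.1291

Chained into 1 loop(s):
  loop 1: 8 segments, perimeter = 7.7802
Total perimeter = 7.780
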